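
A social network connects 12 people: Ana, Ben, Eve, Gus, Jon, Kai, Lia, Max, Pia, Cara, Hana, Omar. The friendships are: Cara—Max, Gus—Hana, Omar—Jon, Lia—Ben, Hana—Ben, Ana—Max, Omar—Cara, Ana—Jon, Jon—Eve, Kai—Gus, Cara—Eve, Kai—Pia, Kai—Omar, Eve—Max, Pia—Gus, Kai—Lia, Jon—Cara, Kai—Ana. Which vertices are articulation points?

Removing Kai increases the component count from 1 to 2, so Kai is a cut vertex.
By contrast removing Gus leaves 1 component; it is not a cut vertex. No other vertex is a cut vertex either.

Kai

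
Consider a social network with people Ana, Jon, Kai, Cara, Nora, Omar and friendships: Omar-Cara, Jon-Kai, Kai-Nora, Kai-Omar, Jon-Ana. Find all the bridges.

Ana-Jon, Cara-Omar, Jon-Kai, Kai-Nora, Kai-Omar

removing Ana-Jon disconnects Ana from Jon; removing Jon-Kai disconnects Jon from Kai; removing Omar-Cara disconnects Omar from Cara; removing Omar-Kai disconnects Omar from Kai — these are bridges.
In total 5 edges are bridges.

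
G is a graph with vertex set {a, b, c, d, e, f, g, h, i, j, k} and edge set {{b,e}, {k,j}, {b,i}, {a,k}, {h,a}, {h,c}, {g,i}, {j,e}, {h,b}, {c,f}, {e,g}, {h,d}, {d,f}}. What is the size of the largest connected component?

Starting from a we can reach a, b, c, d, e, f, g, h, i, j, k. That is one component of size 11.
The largest has 11 vertices.

11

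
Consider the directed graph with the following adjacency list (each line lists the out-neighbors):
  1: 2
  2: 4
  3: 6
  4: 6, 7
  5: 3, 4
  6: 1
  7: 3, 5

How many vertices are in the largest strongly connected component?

{1, 2, 3, 4, 5, 6, 7} are all mutually reachable — one SCC of size 7.
The largest has 7 vertices.

7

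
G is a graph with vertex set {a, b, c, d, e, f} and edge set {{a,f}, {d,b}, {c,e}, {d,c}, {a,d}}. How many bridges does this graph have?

5

removing d - b disconnects d from b; removing a - f disconnects a from f; removing e - c disconnects e from c; removing a - d disconnects a from d — these are bridges.
In total 5 edges are bridges.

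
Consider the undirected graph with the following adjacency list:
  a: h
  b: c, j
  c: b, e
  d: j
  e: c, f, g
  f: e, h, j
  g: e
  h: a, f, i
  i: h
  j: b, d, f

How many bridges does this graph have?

The edges on the cycle f-e-c-b-j-f are not bridges since each lies on that cycle.
But removing i-h disconnects i from h; removing e-g disconnects e from g; removing f-h disconnects f from h; removing j-d disconnects j from d — these are bridges.
In total 5 edges are bridges.

5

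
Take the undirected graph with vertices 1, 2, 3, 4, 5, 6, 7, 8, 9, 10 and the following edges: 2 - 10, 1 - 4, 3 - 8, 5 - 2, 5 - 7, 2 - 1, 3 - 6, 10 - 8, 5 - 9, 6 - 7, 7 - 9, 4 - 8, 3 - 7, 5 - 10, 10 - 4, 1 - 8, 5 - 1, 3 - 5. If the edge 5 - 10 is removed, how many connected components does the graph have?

5 and 10 are still connected via 5-2-10, so the component count stays at 1.

1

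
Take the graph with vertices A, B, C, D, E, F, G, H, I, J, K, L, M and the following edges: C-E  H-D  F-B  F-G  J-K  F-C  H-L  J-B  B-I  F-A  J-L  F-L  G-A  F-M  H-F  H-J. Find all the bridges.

B-I, C-E, C-F, D-H, F-M, J-K

The edges on the cycle F-G-A-F are not bridges since each lies on that cycle.
But removing C-F disconnects C from F; removing H-D disconnects H from D; removing K-J disconnects K from J; removing C-E disconnects C from E — these are bridges.
In total 6 edges are bridges.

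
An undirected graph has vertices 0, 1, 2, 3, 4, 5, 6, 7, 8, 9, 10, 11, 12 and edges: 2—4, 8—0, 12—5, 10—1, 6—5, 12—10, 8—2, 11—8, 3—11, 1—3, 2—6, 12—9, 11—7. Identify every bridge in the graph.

0-8, 11-7, 12-9, 2-4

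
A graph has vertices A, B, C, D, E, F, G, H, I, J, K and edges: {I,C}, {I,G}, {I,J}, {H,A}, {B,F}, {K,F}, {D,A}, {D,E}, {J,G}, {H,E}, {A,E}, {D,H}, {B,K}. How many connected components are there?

3

Starting from B we can reach B, F, K. That is one component of size 3.
Starting from A we can reach A, D, E, H. That is one component of size 4.
Starting from C we can reach C, G, I, J. That is one component of size 4.
Total: 3 components.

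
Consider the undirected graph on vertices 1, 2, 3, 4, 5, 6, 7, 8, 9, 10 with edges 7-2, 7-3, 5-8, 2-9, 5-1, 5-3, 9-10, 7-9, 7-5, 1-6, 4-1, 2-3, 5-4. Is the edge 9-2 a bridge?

No

After removing 9-2, the path 9-7-2 still connects them, so the edge is not a bridge.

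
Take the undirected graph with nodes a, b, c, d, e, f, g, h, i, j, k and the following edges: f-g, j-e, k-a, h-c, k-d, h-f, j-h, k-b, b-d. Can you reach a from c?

No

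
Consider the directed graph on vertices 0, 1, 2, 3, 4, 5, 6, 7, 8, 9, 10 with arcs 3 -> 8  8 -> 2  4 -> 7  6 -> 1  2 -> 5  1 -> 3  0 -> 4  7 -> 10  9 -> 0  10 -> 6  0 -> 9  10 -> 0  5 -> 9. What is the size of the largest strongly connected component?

{0, 1, 2, 3, 4, 5, 6, 7, 8, 9, 10} are all mutually reachable — one SCC of size 11.
The largest has 11 vertices.

11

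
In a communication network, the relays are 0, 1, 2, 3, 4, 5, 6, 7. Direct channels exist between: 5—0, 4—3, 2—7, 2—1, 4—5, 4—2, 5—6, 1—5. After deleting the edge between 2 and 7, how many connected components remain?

Before removal there is 1 component.
2—7 is a bridge — removing it separates 2's side from 7's side.
After removal: 2 components.

2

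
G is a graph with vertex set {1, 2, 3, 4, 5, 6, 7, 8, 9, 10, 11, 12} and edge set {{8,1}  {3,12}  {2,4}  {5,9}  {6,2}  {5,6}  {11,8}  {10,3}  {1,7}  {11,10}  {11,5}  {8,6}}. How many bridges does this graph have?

The edges on the cycle 11-5-6-8-11 are not bridges since each lies on that cycle.
But removing 10-3 disconnects 10 from 3; removing 12-3 disconnects 12 from 3; removing 6-2 disconnects 6 from 2; removing 1-8 disconnects 1 from 8 — these are bridges.
In total 8 edges are bridges.

8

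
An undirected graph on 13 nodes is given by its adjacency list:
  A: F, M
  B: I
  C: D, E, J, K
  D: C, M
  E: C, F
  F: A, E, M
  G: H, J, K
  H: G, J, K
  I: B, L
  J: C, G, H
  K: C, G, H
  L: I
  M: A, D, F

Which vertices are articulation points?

Removing C increases the component count from 2 to 3, so C is a cut vertex.
Removing I increases the component count from 2 to 3, so I is a cut vertex.
By contrast removing F leaves 2 components; it is not a cut vertex. No other vertex is a cut vertex either.

C, I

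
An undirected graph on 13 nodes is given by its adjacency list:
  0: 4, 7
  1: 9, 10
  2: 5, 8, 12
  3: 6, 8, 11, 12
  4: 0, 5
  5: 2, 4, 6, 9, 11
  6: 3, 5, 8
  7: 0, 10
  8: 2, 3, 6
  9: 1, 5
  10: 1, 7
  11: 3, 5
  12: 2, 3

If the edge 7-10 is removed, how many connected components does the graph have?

1

7 and 10 are still connected via 7-0-4-5-9-1-10, so the component count stays at 1.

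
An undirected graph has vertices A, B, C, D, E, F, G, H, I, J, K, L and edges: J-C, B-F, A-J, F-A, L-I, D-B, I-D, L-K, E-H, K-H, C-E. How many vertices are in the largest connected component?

11

G is isolated — a component by itself.
Starting from A we can reach A, B, C, D, E, F, H, I, J, K, L. That is one component of size 11.
The largest has 11 vertices.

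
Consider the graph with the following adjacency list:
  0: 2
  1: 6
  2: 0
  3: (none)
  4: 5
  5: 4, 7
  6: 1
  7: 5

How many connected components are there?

4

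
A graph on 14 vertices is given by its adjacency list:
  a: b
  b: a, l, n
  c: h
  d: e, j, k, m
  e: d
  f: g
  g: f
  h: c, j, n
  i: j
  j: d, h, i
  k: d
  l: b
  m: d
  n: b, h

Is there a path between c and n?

Yes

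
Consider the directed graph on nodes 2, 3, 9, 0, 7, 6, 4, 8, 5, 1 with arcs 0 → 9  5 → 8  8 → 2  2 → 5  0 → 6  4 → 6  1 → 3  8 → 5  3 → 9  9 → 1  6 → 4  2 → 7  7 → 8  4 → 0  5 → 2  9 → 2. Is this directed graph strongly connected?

No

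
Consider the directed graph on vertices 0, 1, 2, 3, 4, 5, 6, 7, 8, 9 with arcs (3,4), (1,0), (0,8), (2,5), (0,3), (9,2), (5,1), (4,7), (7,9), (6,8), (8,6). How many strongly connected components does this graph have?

2

{0, 1, 2, 3, 4, 5, 7, 9} are all mutually reachable — one SCC of size 8.
{6, 8} are all mutually reachable — one SCC of size 2.
That gives 2 strongly connected components.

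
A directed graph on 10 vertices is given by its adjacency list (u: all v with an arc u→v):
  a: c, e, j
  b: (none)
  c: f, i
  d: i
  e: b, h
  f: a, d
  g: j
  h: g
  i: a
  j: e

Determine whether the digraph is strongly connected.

There is no directed path from e to i, so the graph is not strongly connected.

No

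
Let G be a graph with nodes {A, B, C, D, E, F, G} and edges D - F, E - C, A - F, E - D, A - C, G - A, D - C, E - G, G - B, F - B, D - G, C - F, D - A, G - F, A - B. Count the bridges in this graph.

0

The edges on the cycle E-D-G-E are not bridges since each lies on that cycle.
Every edge lies on some cycle, so there are no bridges.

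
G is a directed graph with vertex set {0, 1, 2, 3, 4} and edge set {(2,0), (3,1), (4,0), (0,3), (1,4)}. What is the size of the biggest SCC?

4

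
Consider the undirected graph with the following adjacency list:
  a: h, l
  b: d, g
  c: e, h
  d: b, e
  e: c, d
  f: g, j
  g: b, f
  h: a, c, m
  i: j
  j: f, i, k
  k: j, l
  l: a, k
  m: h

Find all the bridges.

The edges on the cycle c-e-d-b-g-f-j-k-l-a-h-c are not bridges since each lies on that cycle.
But removing h-m disconnects h from m; removing i-j disconnects i from j — these are bridges.

h-m, i-j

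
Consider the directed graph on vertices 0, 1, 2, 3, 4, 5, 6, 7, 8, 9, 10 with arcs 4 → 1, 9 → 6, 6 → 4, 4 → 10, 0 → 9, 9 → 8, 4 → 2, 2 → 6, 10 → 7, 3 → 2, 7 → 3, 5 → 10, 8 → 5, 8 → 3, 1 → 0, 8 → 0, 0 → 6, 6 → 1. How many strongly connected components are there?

1

{0, 1, 2, 3, 4, 5, 6, 7, 8, 9, 10} are all mutually reachable — one SCC of size 11.
That gives 1 strongly connected component.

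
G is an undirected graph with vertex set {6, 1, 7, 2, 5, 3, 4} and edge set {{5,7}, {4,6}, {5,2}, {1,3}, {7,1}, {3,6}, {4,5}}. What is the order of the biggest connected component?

Starting from 1 we can reach 1, 2, 3, 4, 5, 6, 7. That is one component of size 7.
The largest has 7 vertices.

7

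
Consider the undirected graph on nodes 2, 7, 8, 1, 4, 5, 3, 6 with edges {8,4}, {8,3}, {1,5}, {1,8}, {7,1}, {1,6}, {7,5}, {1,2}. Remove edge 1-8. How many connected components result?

2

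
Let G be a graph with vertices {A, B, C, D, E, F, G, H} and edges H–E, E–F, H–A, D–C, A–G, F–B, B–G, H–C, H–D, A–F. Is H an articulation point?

Yes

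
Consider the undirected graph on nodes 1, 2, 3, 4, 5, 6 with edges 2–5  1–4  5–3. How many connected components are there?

6 is isolated — a component by itself.
Starting from 1 we can reach 1, 4. That is one component of size 2.
Starting from 2 we can reach 2, 3, 5. That is one component of size 3.
Total: 3 components.

3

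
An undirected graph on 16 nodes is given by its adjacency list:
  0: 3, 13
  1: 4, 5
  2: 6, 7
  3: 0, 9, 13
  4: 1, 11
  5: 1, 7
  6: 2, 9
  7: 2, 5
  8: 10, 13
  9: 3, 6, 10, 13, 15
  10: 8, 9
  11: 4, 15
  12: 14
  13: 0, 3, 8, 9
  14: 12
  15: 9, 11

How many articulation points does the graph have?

Removing 9 increases the component count from 2 to 3, so 9 is a cut vertex.
By contrast removing 15 leaves 2 components; it is not a cut vertex. No other vertex is a cut vertex either.

1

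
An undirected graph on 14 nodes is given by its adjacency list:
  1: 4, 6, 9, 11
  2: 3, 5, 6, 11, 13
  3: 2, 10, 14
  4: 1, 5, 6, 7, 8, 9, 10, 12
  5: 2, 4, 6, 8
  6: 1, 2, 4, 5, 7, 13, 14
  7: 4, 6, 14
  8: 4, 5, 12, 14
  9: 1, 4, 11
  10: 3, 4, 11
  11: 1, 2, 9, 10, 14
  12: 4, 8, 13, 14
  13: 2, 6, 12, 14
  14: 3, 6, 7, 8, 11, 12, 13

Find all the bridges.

none

The edges on the cycle 2-11-9-4-10-3-2 are not bridges since each lies on that cycle.
Every edge lies on some cycle, so there are no bridges.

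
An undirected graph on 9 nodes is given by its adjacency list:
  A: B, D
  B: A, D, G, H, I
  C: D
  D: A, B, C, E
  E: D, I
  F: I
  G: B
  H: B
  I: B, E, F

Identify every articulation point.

B, D, I

Removing B increases the component count from 1 to 3, so B is a cut vertex.
Removing D increases the component count from 1 to 2, so D is a cut vertex.
Removing I increases the component count from 1 to 2, so I is a cut vertex.
By contrast removing A leaves 1 component; it is not a cut vertex. No other vertex is a cut vertex either.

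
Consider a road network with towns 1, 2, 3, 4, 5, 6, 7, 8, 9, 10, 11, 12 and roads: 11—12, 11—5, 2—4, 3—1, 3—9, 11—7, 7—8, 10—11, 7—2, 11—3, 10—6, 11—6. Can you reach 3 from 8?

Yes

From 8 we can reach 1, 2, 3, 4, 5, 6, 7, 8, 9, 10, 11, 12, which includes 3.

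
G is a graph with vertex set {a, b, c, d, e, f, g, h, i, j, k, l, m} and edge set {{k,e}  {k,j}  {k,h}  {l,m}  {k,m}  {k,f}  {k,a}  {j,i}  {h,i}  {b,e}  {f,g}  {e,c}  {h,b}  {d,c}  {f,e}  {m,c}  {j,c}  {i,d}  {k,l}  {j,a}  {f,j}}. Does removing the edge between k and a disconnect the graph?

After removing k-a, the path k-j-a still connects them, so the edge is not a bridge.

No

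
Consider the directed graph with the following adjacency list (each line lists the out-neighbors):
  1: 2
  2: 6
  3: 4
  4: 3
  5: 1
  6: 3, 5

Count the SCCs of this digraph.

2

{1, 2, 5, 6} are all mutually reachable — one SCC of size 4.
{3, 4} are all mutually reachable — one SCC of size 2.
That gives 2 strongly connected components.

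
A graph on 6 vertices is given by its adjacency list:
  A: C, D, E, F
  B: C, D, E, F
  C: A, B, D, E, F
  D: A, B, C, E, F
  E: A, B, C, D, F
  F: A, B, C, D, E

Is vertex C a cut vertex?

No

Deleting C leaves 1 component (was 1) (its neighbors A, B, D, E, F remain connected to each other), so C is not a cut vertex.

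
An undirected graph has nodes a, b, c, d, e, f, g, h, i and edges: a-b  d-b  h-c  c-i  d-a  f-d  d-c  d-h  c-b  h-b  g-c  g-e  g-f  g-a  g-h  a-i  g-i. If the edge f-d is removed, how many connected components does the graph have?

f and d are still connected via f-g-h-d, so the component count stays at 1.

1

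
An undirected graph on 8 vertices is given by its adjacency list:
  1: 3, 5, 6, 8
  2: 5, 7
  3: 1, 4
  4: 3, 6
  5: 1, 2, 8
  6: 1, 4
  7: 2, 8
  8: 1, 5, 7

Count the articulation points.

1

Removing 1 increases the component count from 1 to 2, so 1 is a cut vertex.
By contrast removing 4 leaves 1 component; it is not a cut vertex. No other vertex is a cut vertex either.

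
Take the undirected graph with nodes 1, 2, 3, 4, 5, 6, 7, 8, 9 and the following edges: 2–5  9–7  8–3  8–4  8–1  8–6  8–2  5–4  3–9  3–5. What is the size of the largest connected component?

9

Starting from 1 we can reach 1, 2, 3, 4, 5, 6, 7, 8, 9. That is one component of size 9.
The largest has 9 vertices.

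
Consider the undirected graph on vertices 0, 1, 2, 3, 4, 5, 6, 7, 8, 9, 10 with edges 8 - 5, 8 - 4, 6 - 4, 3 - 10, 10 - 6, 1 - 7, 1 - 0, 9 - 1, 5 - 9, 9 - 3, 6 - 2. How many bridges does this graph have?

The edges on the cycle 8-5-9-3-10-6-4-8 are not bridges since each lies on that cycle.
But removing 9 - 1 disconnects 9 from 1; removing 2 - 6 disconnects 2 from 6; removing 7 - 1 disconnects 7 from 1; removing 0 - 1 disconnects 0 from 1 — these are bridges.
That makes 4 bridges.

4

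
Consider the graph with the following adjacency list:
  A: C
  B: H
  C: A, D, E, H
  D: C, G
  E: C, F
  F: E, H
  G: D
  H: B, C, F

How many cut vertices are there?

3

Removing C increases the component count from 1 to 3, so C is a cut vertex.
Removing D increases the component count from 1 to 2, so D is a cut vertex.
Removing H increases the component count from 1 to 2, so H is a cut vertex.
By contrast removing F leaves 1 component; it is not a cut vertex. No other vertex is a cut vertex either.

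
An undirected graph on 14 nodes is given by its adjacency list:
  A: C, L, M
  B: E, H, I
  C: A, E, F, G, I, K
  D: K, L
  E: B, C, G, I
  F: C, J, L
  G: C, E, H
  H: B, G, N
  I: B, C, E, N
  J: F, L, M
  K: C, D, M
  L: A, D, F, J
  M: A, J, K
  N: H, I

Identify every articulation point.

Removing C increases the component count from 1 to 2, so C is a cut vertex.
By contrast removing L leaves 1 component; it is not a cut vertex. No other vertex is a cut vertex either.

C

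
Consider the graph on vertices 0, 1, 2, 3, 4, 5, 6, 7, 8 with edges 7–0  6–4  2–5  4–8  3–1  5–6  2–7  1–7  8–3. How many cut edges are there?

The edges on the cycle 2-5-6-4-8-3-1-7-2 are not bridges since each lies on that cycle.
But removing 0–7 disconnects 0 from 7 — this is a bridge.

1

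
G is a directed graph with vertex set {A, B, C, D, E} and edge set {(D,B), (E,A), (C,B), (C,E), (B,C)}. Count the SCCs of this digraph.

{B, C} are all mutually reachable — one SCC of size 2.
{D} is an SCC by itself.
{A} is an SCC by itself.
{E} is an SCC by itself.
That gives 4 strongly connected components.

4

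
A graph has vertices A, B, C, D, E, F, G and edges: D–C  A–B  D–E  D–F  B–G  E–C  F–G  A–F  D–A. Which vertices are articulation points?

Removing D increases the component count from 1 to 2, so D is a cut vertex.
By contrast removing B leaves 1 component; it is not a cut vertex. No other vertex is a cut vertex either.

D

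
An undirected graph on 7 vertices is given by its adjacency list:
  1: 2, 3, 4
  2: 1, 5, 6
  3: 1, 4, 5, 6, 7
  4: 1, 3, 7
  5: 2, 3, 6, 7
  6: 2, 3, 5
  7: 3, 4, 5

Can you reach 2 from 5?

From 5 we can reach 1, 2, 3, 4, 5, 6, 7, which includes 2.

Yes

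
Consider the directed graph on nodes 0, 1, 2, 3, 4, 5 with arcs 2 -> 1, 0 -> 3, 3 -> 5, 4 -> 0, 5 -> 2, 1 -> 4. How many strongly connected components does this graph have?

1

{0, 1, 2, 3, 4, 5} are all mutually reachable — one SCC of size 6.
That gives 1 strongly connected component.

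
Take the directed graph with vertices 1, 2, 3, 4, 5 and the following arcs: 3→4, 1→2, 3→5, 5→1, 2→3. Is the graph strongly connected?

There is no directed path from 4 to 1, so the graph is not strongly connected.

No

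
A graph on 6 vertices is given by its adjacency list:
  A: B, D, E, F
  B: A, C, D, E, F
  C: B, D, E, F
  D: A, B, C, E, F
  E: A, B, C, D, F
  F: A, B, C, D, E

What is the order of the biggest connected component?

Starting from A we can reach A, B, C, D, E, F. That is one component of size 6.
The largest has 6 vertices.

6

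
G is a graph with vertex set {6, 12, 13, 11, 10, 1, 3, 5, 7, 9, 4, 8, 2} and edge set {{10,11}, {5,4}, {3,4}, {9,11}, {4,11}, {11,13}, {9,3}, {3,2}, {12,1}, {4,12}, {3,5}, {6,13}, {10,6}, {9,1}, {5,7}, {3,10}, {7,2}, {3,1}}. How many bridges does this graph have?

The edges on the cycle 3-5-4-11-13-6-10-3 are not bridges since each lies on that cycle.
Every edge lies on some cycle, so there are no bridges.

0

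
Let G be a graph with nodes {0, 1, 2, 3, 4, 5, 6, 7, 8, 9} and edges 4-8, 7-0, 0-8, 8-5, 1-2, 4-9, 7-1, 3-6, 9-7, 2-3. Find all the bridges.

1-2, 1-7, 2-3, 3-6, 5-8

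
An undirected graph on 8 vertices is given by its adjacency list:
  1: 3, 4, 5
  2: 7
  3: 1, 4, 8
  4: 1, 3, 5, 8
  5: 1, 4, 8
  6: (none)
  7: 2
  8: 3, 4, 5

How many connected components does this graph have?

3

6 is isolated — a component by itself.
Starting from 2 we can reach 2, 7. That is one component of size 2.
Starting from 1 we can reach 1, 3, 4, 5, 8. That is one component of size 5.
Total: 3 components.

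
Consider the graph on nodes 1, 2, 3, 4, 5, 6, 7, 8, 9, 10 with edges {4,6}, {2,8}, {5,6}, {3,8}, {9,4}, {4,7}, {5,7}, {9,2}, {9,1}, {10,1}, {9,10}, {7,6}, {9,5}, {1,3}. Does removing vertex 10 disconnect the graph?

No

Deleting 10 leaves 1 component (was 1) (its neighbors 1, 9 remain connected to each other), so 10 is not a cut vertex.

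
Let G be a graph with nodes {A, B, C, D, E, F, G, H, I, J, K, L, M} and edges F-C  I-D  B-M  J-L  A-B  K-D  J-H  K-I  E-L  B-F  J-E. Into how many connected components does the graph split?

G is isolated — a component by itself.
Starting from D we can reach D, I, K. That is one component of size 3.
Starting from E we can reach E, H, J, L. That is one component of size 4.
Starting from A we can reach A, B, C, F, M. That is one component of size 5.
Total: 4 components.

4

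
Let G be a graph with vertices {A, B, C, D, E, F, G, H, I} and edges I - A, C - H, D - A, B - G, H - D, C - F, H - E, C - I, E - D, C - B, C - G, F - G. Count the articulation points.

1

Removing C increases the component count from 1 to 2, so C is a cut vertex.
By contrast removing E leaves 1 component; it is not a cut vertex. No other vertex is a cut vertex either.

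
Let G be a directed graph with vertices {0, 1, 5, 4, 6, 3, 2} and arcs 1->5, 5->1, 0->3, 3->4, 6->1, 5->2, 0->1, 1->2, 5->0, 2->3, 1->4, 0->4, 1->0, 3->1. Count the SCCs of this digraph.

3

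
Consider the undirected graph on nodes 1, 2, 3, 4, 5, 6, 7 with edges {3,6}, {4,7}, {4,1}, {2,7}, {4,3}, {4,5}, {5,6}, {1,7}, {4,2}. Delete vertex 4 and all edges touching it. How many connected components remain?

2

With 4 gone, the remaining components are: {1, 2, 7}; {3, 5, 6}.
That is 2 components.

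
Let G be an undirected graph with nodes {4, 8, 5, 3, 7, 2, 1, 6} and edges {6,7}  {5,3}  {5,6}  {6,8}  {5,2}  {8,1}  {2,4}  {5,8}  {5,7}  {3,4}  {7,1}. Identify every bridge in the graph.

The edges on the cycle 5-6-7-5 are not bridges since each lies on that cycle.
Every edge lies on some cycle, so there are no bridges.

none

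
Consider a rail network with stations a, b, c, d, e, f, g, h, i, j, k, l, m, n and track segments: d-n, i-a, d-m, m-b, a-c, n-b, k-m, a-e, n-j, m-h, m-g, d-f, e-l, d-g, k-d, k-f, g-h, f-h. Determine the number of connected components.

2

Starting from a we can reach a, c, e, i, l. That is one component of size 5.
Starting from b we can reach b, d, f, g, h, j, k, m, n. That is one component of size 9.
Total: 2 components.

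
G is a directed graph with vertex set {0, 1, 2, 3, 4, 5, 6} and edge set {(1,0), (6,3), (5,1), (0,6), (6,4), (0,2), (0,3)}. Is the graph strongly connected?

No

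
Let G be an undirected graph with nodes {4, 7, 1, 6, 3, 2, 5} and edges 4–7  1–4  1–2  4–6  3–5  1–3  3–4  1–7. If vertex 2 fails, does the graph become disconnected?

Deleting 2 leaves 1 component (was 1), so 2 is not a cut vertex.

No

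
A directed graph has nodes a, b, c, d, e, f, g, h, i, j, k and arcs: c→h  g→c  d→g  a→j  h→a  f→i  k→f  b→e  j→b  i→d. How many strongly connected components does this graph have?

11

{i} is an SCC by itself.
{a} is an SCC by itself.
{g} is an SCC by itself.
{e} is an SCC by itself.
{d} is an SCC by itself.
(and 6 more singleton SCCs)
That gives 11 strongly connected components.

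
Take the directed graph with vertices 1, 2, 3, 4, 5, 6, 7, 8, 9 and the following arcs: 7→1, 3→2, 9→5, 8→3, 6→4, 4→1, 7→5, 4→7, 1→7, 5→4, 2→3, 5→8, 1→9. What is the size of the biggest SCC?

{1, 4, 5, 7, 9} are all mutually reachable — one SCC of size 5.
{2, 3} are all mutually reachable — one SCC of size 2.
{8} is an SCC by itself.
{6} is an SCC by itself.
The largest has 5 vertices.

5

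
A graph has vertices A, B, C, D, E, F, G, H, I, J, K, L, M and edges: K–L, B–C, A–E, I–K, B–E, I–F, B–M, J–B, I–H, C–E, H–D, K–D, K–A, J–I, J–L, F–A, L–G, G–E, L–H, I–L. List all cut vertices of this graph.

B

Removing B increases the component count from 1 to 2, so B is a cut vertex.
By contrast removing L leaves 1 component; it is not a cut vertex. No other vertex is a cut vertex either.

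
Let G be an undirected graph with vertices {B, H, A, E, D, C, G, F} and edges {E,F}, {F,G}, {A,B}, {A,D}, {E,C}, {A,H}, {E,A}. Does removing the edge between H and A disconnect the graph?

Removing H–A leaves no path between H and A: the component count goes from 1 to 2. So it is a bridge.

Yes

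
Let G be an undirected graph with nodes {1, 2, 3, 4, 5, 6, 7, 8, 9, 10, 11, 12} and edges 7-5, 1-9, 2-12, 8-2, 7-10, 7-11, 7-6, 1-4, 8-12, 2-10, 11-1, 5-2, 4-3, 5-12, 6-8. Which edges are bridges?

1-11, 1-4, 1-9, 11-7, 3-4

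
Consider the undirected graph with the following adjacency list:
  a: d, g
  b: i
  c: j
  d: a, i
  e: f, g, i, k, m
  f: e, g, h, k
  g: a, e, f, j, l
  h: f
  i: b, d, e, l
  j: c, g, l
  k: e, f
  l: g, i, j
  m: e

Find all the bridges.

b-i, c-j, e-m, f-h

The edges on the cycle e-g-f-k-e are not bridges since each lies on that cycle.
But removing c-j disconnects c from j; removing f-h disconnects f from h; removing b-i disconnects b from i; removing m-e disconnects m from e — these are bridges.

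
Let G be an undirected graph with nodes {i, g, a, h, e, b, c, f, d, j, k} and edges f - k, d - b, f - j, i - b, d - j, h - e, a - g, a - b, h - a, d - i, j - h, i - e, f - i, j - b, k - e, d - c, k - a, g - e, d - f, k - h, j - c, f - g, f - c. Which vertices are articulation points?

Removing i, for instance, still leaves 1 component. No single vertex removal increases the component count — the graph has no articulation points.

none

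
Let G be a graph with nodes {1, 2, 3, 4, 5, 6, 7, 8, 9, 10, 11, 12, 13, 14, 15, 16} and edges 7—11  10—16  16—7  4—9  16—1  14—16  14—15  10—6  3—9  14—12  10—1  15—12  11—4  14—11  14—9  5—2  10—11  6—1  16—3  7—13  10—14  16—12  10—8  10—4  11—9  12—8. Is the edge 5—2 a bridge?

Removing 5—2 leaves no path between 5 and 2: the component count goes from 2 to 3. So it is a bridge.

Yes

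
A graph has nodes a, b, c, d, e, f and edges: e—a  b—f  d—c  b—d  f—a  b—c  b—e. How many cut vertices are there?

1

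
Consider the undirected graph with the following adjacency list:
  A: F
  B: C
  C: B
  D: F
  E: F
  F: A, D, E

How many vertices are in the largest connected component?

4

Starting from B we can reach B, C. That is one component of size 2.
Starting from A we can reach A, D, E, F. That is one component of size 4.
The largest has 4 vertices.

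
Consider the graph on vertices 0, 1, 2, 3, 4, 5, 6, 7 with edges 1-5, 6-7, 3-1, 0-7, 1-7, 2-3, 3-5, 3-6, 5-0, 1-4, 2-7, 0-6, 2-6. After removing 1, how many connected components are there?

2

With 1 gone, the remaining components are: {4}; {0, 2, 3, 5, 6, 7}.
That is 2 components.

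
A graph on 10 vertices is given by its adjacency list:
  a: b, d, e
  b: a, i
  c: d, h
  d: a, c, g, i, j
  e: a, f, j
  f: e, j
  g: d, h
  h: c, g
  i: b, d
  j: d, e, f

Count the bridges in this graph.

0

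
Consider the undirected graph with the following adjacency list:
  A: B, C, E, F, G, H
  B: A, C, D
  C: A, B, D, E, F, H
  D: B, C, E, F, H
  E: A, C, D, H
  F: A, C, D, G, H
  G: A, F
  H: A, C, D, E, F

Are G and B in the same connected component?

From G we can reach A, B, C, D, E, F, G, H, which includes B.

Yes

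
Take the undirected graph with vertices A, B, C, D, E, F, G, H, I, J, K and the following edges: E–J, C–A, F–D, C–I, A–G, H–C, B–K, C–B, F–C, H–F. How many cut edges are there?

The edges on the cycle H-F-C-H are not bridges since each lies on that cycle.
But removing C–B disconnects C from B; removing E–J disconnects E from J; removing C–I disconnects C from I; removing C–A disconnects C from A — these are bridges.
In total 7 edges are bridges.

7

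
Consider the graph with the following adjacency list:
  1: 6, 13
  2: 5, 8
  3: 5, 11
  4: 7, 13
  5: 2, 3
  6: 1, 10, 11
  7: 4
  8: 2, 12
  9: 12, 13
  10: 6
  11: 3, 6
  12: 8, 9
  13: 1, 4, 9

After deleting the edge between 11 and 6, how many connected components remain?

11 and 6 are still connected via 11-3-5-2-8-12-9-13-1-6, so the component count stays at 1.

1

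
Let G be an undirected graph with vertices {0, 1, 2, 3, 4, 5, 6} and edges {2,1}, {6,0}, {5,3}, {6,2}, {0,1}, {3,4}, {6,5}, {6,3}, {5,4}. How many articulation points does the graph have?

1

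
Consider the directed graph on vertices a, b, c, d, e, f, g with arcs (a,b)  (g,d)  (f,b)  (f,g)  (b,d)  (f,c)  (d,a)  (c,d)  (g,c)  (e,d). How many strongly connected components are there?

{a, b, d} are all mutually reachable — one SCC of size 3.
{g} is an SCC by itself.
{c} is an SCC by itself.
{f} is an SCC by itself.
{e} is an SCC by itself.
That gives 5 strongly connected components.

5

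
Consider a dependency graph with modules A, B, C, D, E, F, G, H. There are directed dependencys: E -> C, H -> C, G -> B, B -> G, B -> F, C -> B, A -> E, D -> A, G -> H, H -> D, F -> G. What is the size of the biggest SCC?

{A, B, C, D, E, F, G, H} are all mutually reachable — one SCC of size 8.
The largest has 8 vertices.

8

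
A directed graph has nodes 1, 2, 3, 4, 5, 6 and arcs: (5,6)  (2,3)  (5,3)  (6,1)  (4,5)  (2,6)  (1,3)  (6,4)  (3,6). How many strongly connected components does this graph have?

{1, 3, 4, 5, 6} are all mutually reachable — one SCC of size 5.
{2} is an SCC by itself.
That gives 2 strongly connected components.

2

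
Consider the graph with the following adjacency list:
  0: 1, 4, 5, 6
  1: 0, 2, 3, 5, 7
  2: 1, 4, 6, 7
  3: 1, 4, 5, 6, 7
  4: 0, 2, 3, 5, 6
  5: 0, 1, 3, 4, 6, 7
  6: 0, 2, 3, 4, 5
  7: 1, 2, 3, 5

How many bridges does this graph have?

The edges on the cycle 7-1-2-7 are not bridges since each lies on that cycle.
Every edge lies on some cycle, so there are no bridges.

0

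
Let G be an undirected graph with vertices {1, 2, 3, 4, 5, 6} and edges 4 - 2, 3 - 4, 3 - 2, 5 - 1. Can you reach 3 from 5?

No

The component containing 5 is {1, 5}, and 3 is not in it.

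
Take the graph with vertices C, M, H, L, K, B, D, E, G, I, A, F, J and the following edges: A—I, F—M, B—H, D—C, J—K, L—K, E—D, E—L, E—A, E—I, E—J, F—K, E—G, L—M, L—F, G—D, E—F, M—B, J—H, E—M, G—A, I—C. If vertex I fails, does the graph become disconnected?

No

Deleting I leaves 1 component (was 1) (its neighbors A, C, E remain connected to each other), so I is not a cut vertex.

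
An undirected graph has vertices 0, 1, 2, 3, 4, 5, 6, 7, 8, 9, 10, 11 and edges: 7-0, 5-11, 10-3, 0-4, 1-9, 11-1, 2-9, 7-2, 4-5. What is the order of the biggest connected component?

6 is isolated — a component by itself.
8 is isolated — a component by itself.
Starting from 3 we can reach 3, 10. That is one component of size 2.
Starting from 0 we can reach 0, 1, 2, 4, 5, 7, 9, 11. That is one component of size 8.
The largest has 8 vertices.

8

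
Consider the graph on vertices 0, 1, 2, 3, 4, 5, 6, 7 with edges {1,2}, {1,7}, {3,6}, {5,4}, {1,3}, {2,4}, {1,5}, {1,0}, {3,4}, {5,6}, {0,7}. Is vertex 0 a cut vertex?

No

Deleting 0 leaves 1 component (was 1) (its neighbors 1, 7 remain connected to each other), so 0 is not a cut vertex.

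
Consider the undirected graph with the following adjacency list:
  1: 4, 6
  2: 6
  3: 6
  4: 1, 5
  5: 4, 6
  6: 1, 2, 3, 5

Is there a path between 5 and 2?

Yes

From 5 we can reach 1, 2, 3, 4, 5, 6, which includes 2.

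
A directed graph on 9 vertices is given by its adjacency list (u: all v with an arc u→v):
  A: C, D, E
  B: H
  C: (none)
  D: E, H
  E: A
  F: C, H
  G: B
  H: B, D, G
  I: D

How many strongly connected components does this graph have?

{A, B, D, E, G, H} are all mutually reachable — one SCC of size 6.
{I} is an SCC by itself.
{F} is an SCC by itself.
{C} is an SCC by itself.
That gives 4 strongly connected components.

4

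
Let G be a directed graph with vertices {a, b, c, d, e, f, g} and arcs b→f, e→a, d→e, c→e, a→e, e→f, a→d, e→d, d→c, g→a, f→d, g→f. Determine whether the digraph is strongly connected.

There is no directed path from f to b, so the graph is not strongly connected.

No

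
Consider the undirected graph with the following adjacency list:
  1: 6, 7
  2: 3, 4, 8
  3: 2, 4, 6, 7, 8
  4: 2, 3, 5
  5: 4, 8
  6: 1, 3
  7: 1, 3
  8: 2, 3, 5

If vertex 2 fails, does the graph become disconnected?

No

Deleting 2 leaves 1 component (was 1) (its neighbors 3, 4, 8 remain connected to each other), so 2 is not a cut vertex.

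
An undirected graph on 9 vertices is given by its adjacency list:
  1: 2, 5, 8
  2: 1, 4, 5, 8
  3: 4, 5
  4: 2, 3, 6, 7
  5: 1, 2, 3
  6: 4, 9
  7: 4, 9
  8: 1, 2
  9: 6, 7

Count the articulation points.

Removing 4 increases the component count from 1 to 2, so 4 is a cut vertex.
By contrast removing 1 leaves 1 component; it is not a cut vertex. No other vertex is a cut vertex either.

1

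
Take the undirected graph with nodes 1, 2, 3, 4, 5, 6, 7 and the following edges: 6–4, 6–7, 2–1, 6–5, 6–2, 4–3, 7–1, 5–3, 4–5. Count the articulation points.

1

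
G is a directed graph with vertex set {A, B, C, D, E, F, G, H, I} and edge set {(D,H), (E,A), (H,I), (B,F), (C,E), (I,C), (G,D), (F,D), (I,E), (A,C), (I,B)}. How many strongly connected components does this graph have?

3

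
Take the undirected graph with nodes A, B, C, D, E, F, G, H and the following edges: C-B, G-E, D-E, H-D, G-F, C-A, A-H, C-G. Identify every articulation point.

C, G

Removing C increases the component count from 1 to 2, so C is a cut vertex.
Removing G increases the component count from 1 to 2, so G is a cut vertex.
By contrast removing D leaves 1 component; it is not a cut vertex. No other vertex is a cut vertex either.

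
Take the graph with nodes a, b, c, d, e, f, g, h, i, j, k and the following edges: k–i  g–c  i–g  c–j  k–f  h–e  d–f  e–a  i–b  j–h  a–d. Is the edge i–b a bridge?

Removing i–b leaves no path between i and b: the component count goes from 1 to 2. So it is a bridge.

Yes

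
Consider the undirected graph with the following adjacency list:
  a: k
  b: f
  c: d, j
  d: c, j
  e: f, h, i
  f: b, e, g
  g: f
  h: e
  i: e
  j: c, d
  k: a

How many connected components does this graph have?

Starting from a we can reach a, k. That is one component of size 2.
Starting from c we can reach c, d, j. That is one component of size 3.
Starting from b we can reach b, e, f, g, h, i. That is one component of size 6.
Total: 3 components.

3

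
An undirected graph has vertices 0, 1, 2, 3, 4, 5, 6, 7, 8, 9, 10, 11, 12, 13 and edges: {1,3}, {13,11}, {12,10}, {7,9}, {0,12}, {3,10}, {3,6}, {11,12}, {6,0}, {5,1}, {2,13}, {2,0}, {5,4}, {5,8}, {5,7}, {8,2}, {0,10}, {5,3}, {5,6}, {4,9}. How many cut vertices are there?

Removing 5 increases the component count from 1 to 2, so 5 is a cut vertex.
By contrast removing 0 leaves 1 component; it is not a cut vertex. No other vertex is a cut vertex either.

1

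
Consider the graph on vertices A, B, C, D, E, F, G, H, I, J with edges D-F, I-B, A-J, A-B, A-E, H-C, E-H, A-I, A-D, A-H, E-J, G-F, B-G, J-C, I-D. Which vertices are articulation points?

Removing A increases the component count from 1 to 2, so A is a cut vertex.
By contrast removing E leaves 1 component; it is not a cut vertex. No other vertex is a cut vertex either.

A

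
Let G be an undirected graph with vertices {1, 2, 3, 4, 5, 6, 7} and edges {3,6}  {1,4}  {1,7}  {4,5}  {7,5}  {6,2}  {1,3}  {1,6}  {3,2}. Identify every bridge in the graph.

The edges on the cycle 1-3-2-6-1 are not bridges since each lies on that cycle.
Every edge lies on some cycle, so there are no bridges.

none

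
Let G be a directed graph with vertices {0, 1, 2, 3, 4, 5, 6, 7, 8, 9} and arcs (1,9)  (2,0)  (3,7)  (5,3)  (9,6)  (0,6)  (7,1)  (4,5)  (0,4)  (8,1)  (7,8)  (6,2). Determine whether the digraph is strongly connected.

Yes

From 4 we can reach every vertex (0, 1, 2, 3, 4, 5, 6, 7, 8, 9), and every vertex can reach 4 (0, 1, 2, 3, 4, 5, 6, 7, 8, 9). So the whole graph is one strongly connected component.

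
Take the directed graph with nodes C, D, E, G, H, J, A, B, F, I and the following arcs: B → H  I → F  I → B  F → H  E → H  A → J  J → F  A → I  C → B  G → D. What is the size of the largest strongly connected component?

{F} is an SCC by itself.
{B} is an SCC by itself.
{A} is an SCC by itself.
{E} is an SCC by itself.
{I} is an SCC by itself.
(and 5 more singleton SCCs)
The largest has 1 vertex.

1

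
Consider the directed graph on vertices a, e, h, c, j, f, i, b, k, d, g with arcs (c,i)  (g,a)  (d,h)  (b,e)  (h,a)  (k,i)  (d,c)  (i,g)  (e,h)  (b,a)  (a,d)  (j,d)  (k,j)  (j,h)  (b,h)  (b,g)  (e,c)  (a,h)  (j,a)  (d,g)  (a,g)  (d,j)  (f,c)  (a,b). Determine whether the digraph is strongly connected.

There is no directed path from j to k, so the graph is not strongly connected.

No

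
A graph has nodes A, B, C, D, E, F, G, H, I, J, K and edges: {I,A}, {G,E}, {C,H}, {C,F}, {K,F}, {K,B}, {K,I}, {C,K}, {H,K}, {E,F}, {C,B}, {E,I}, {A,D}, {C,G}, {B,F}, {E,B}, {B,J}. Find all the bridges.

A-D, A-I, B-J

The edges on the cycle C-H-K-C are not bridges since each lies on that cycle.
But removing I - A disconnects I from A; removing A - D disconnects A from D; removing J - B disconnects J from B — these are bridges.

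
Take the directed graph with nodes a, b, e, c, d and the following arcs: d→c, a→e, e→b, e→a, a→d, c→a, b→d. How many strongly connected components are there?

{a, b, c, d, e} are all mutually reachable — one SCC of size 5.
That gives 1 strongly connected component.

1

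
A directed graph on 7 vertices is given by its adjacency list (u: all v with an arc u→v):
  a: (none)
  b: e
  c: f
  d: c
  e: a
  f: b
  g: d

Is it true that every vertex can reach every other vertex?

No

There is no directed path from b to d, so the graph is not strongly connected.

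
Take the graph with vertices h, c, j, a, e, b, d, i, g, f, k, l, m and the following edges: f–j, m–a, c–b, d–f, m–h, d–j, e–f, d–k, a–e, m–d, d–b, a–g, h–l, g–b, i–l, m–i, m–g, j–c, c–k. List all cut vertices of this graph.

m

Removing m increases the component count from 1 to 2, so m is a cut vertex.
By contrast removing f leaves 1 component; it is not a cut vertex. No other vertex is a cut vertex either.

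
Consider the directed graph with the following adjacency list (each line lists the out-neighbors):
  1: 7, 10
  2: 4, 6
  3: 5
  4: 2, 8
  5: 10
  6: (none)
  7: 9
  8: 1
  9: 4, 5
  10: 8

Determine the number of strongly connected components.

3

{1, 2, 4, 5, 7, 8, 9, 10} are all mutually reachable — one SCC of size 8.
{6} is an SCC by itself.
{3} is an SCC by itself.
That gives 3 strongly connected components.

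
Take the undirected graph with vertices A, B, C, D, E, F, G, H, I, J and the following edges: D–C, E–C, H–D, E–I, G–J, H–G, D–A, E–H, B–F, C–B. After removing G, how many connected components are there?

2

With G gone, the remaining components are: {J}; {A, B, C, D, E, F, H, I}.
That is 2 components.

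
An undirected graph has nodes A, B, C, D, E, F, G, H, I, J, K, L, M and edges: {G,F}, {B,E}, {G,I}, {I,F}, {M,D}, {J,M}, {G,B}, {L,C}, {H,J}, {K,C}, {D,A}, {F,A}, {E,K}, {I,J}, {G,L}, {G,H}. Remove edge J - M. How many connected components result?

1

J and M are still connected via J-I-F-A-D-M, so the component count stays at 1.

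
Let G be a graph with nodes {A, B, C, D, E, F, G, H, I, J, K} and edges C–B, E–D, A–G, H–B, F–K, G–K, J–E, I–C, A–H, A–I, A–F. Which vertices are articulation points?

A, E

Removing A increases the component count from 2 to 3, so A is a cut vertex.
Removing E increases the component count from 2 to 3, so E is a cut vertex.
By contrast removing F leaves 2 components; it is not a cut vertex. No other vertex is a cut vertex either.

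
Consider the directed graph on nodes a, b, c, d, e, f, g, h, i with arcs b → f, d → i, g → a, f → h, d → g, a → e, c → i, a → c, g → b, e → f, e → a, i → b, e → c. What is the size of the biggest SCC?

{a, e} are all mutually reachable — one SCC of size 2.
{g} is an SCC by itself.
{d} is an SCC by itself.
{i} is an SCC by itself.
{c} is an SCC by itself.
(and 3 more singleton SCCs)
The largest has 2 vertices.

2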